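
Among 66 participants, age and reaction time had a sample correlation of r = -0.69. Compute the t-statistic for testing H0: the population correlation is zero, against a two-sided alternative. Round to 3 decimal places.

1 − r² = 1 − 0.4761 = 0.5239;  √(1−r²) = 0.723809
√(n−2) = √64 = 8.000000
t = r·√(n−2)/√(1−r²) = -0.69 · 8.000000 / 0.723809 = -7.626

-7.626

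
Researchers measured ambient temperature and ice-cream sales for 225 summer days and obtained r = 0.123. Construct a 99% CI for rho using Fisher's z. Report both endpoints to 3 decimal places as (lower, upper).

z_r = atanh(0.123) = 0.123626;  SE = 1/√(n−3) = 1/√222 = 0.067116
z-limits: 0.123626 ± 2.576·0.067116 = 0.123626 ± 0.172891 = [-0.049265, 0.296517]
ρ-limits: (tanh -0.049265, tanh 0.296517) = (-0.049, 0.288)

(-0.049, 0.288)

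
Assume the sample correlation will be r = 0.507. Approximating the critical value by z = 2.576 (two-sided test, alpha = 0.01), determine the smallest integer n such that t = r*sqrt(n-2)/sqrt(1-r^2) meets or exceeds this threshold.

22

r√(n−2)/√(1−r²) ≥ 2.576  ⇔  n−2 ≥ (2.576)²·(1−r²)/r²
(1−r²)/r² = (1−0.257049)/0.257049 = 2.8903
n ≥ 2 + 6.635776·2.8903 = 2 + 19.1794 = 21.1794
⌈21.1794⌉ = 22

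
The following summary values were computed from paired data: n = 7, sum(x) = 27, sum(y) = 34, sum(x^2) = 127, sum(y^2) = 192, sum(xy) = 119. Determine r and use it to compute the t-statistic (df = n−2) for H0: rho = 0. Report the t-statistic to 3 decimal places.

-1.257

Numerator: nΣxy − (Σx)(Σy) = 7·119 − (27)(34) = -85
Denominator: √[(nΣx²−(Σx)²)(nΣy²−(Σy)²)]
  nΣx²−(Σx)² = 7·127 − 729 = 160;  nΣy²−(Σy)² = 7·192 − 1156 = 188
  √(160·188) = √30080 = 173.4359
r = -85 / 173.4359 = -0.4901
t = r·√(n−2)/√(1−r²) = -0.4901·√5 / √(1−0.240198) = -1.095897 / 0.871666 = -1.257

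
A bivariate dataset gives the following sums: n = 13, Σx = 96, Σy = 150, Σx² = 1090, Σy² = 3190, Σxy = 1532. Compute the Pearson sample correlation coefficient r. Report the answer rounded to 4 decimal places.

0.5690

S_xy = nΣxy − ΣxΣy = 13·1532 − 96·150 = 19916 − 14400 = 5516
S_xx = nΣx² − (Σx)² = 13·1090 − 96² = 14170 − 9216 = 4954
S_yy = nΣy² − (Σy)² = 13·3190 − 150² = 41470 − 22500 = 18970
r = S_xy / √(S_xx·S_yy) = 5516 / √(4954·18970) = 5516 / √93977380 = 5516 / 9694.1931 = 0.5690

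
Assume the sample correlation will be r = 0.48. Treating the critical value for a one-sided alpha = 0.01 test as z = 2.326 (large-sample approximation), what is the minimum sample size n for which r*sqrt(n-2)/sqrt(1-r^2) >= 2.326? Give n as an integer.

21

Need r·√(n−2)/√(1−r²) ≥ 2.326
√(n−2) ≥ 2.326·√(1−0.2304) / 0.48 = 2.326·0.877268 / 0.48 = 4.2511
n−2 ≥ 18.0719  ⇒  n ≥ 20.0719
Smallest integer n = 21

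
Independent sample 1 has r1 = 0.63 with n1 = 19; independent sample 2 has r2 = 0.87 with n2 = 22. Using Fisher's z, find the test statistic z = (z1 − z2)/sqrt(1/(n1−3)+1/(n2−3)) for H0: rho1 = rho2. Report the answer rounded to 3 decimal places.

-1.744

z1 = atanh(0.63) = 0.741416,  z2 = atanh(0.87) = 1.333080
SE = √(1/(n1−3) + 1/(n2−3)) = √(1/16 + 1/19) = √(0.0625000 + 0.0526316) = √0.1151316 = 0.339310
z = (z1 − z2)/SE = (0.741416 − 1.333080) / 0.339310 = -0.591664 / 0.339310 = -1.744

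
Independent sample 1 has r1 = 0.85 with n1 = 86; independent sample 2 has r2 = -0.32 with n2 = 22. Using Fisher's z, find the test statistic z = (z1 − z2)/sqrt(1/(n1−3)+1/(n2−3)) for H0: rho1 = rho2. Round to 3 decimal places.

6.243

z1 = atanh(0.85) = 1.256153,  z2 = atanh(-0.32) = -0.331647
SE = √(1/(n1−3) + 1/(n2−3)) = √(1/83 + 1/19) = √(0.0120482 + 0.0526316) = √0.0646798 = 0.254322
z = (z1 − z2)/SE = (1.256153 − (-0.331647)) / 0.254322 = 1.587800 / 0.254322 = 6.243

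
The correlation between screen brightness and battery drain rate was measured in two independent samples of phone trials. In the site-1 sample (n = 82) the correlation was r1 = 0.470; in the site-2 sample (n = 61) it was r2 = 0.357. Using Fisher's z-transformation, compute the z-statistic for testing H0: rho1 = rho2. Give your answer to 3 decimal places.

z1 = atanh(0.470) = 0.510070,  z2 = atanh(0.357) = 0.373443
SE = √(1/(n1−3) + 1/(n2−3)) = √(1/79 + 1/58) = √(0.0126582 + 0.0172414) = √0.0298996 = 0.172915
z = (z1 − z2)/SE = (0.510070 − 0.373443) / 0.172915 = 0.136627 / 0.172915 = 0.790

0.790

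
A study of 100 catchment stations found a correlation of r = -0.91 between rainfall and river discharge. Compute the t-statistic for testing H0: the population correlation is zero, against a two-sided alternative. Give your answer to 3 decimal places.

1 − r² = 1 − 0.8281 = 0.1719;  √(1−r²) = 0.414608
√(n−2) = √98 = 9.899495
t = r·√(n−2)/√(1−r²) = -0.91 · 9.899495 / 0.414608 = -21.728

-21.728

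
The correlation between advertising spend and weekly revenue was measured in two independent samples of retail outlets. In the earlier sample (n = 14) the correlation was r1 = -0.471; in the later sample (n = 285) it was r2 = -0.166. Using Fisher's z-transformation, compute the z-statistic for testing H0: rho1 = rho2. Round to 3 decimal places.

Fisher z-transforms: z1 = atanh(-0.471) = -0.511355, z2 = atanh(-0.166) = -0.167550; difference d = -0.343805
Var(d) = 1/11 + 1/282 = 0.0909091 + 0.0035461 = 0.0944552
z = d/√Var(d) = -0.343805 / √0.0944552 = -0.343805 / 0.307336 = -1.119

-1.119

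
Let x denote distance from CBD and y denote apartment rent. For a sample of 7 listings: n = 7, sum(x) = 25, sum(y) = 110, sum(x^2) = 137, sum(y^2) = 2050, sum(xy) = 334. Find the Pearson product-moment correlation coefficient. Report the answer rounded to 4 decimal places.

-0.4753

S_xy = nΣxy − ΣxΣy = 7·334 − 25·110 = 2338 − 2750 = -412
S_xx = nΣx² − (Σx)² = 7·137 − 25² = 959 − 625 = 334
S_yy = nΣy² − (Σy)² = 7·2050 − 110² = 14350 − 12100 = 2250
r = S_xy / √(S_xx·S_yy) = -412 / √(334·2250) = -412 / √751500 = -412 / 866.8910 = -0.4753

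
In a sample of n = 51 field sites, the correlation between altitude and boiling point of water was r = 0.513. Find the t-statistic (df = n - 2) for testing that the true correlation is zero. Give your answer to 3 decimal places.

t = r·√(n−2) / √(1−r²) with r = 0.513, n = 51
  = 0.513·√49 / √(1 − 0.263169)
  = 0.513·7.000000 / 0.858389
  = 3.591000 / 0.858389 = 4.183

4.183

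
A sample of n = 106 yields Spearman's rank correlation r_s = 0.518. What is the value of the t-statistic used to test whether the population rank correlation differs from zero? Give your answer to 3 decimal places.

t = r_s·√(n−2) / √(1−r_s²) with r_s = 0.518, n = 106
  = 0.518·√104 / √(1 − 0.268324)
  = 0.518·10.198039 / 0.855381
  = 5.282584 / 0.855381 = 6.176

6.176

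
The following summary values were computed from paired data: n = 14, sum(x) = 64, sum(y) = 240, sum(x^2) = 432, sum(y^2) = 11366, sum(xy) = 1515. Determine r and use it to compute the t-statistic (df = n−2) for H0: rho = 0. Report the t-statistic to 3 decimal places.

S_xy = nΣxy − ΣxΣy = 14·1515 − 64·240 = 21210 − 15360 = 5850
S_xx = nΣx² − (Σx)² = 14·432 − 64² = 6048 − 4096 = 1952
S_yy = nΣy² − (Σy)² = 14·11366 − 240² = 159124 − 57600 = 101524
r = S_xy / √(S_xx·S_yy) = 5850 / √(1952·101524) = 5850 / √198174848 = 5850 / 14077.4589 = 0.4156
t = r·√(n−2)/√(1−r²) = 0.4156·√12 / √(1−0.172723) = 1.439681 / 0.909548 = 1.583

1.583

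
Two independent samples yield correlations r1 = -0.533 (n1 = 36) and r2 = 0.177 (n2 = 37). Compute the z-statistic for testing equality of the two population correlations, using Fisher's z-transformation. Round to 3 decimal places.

-3.164

z1 = atanh(-0.533) = -0.594326,  z2 = atanh(0.177) = 0.178884
SE = √(1/(n1−3) + 1/(n2−3)) = √(1/33 + 1/34) = √(0.0303030 + 0.0294118) = √0.0597148 = 0.244366
z = (z1 − z2)/SE = (-0.594326 − 0.178884) / 0.244366 = -0.773210 / 0.244366 = -3.164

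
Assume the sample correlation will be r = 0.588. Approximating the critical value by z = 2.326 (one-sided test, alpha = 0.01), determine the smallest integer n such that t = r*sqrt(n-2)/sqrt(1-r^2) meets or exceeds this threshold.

13

r√(n−2)/√(1−r²) ≥ 2.326  ⇔  n−2 ≥ (2.326)²·(1−r²)/r²
(1−r²)/r² = (1−0.345744)/0.345744 = 1.8923
n ≥ 2 + 5.410276·1.8923 = 2 + 10.2379 = 12.2379
⌈12.2379⌉ = 13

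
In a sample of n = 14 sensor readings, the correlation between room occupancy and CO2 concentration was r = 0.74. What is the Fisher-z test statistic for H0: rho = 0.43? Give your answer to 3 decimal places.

1.627

Fisher z: atanh(0.74) = 0.950479, atanh(0.43) = 0.459897
z = (z_r − z_0)·√(n−3) = (0.950479 − 0.459897)·√11 = 0.490582 · 3.316625 = 1.627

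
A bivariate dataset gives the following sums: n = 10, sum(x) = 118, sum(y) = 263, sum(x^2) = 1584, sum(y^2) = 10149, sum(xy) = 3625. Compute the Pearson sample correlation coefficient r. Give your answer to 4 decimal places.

0.6628

S_xy = nΣxy − ΣxΣy = 10·3625 − 118·263 = 36250 − 31034 = 5216
S_xx = nΣx² − (Σx)² = 10·1584 − 118² = 15840 − 13924 = 1916
S_yy = nΣy² − (Σy)² = 10·10149 − 263² = 101490 − 69169 = 32321
r = S_xy / √(S_xx·S_yy) = 5216 / √(1916·32321) = 5216 / √61927036 = 5216 / 7869.3733 = 0.6628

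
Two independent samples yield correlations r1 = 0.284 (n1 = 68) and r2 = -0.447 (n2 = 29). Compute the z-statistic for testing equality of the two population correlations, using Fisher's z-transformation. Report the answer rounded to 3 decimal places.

3.331

z1 = atanh(0.284) = 0.292028,  z2 = atanh(-0.447) = -0.480945
SE = √(1/(n1−3) + 1/(n2−3)) = √(1/65 + 1/26) = √(0.0153846 + 0.0384615) = √0.0538461 = 0.232048
z = (z1 − z2)/SE = (0.292028 − (-0.480945)) / 0.232048 = 0.772973 / 0.232048 = 3.331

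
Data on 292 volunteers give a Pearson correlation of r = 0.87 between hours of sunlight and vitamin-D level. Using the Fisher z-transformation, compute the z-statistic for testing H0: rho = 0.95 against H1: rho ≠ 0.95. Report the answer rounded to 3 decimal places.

-8.478

z_r = atanh(0.87) = 1.333080,  z_0 = atanh(0.95) = 1.831781
SE = 1/√(n−3) = 1/√289 = 0.058824
z = (z_r − z_0)/SE = (1.333080 − 1.831781) / 0.058824 = -0.498701 / 0.058824 = -8.478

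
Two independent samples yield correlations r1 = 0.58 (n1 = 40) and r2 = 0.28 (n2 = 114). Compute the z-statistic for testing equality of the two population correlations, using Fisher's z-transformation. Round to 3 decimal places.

1.974

z1 = atanh(0.58) = 0.662463,  z2 = atanh(0.28) = 0.287682
SE = √(1/(n1−3) + 1/(n2−3)) = √(1/37 + 1/111) = √(0.0270270 + 0.0090090) = √0.0360360 = 0.189832
z = (z1 − z2)/SE = (0.662463 − 0.287682) / 0.189832 = 0.374781 / 0.189832 = 1.974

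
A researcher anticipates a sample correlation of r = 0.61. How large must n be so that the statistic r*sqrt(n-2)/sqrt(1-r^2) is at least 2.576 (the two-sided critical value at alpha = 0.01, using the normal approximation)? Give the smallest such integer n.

14

Need r·√(n−2)/√(1−r²) ≥ 2.576
√(n−2) ≥ 2.576·√(1−0.3721) / 0.61 = 2.576·0.792401 / 0.61 = 3.3463
n−2 ≥ 11.1977  ⇒  n ≥ 13.1977
Smallest integer n = 14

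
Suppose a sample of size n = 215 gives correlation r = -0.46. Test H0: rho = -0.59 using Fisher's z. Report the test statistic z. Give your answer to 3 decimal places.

2.626

Fisher z: atanh(-0.46) = -0.497311, atanh(-0.59) = -0.677666
z = (z_r − z_0)·√(n−3) = (-0.497311 − (-0.677666))·√212 = 0.180355 · 14.560220 = 2.626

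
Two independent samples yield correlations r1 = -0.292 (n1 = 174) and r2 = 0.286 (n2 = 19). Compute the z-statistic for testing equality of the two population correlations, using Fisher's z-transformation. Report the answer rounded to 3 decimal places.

Fisher z-transforms: z1 = atanh(-0.292) = -0.300751, z2 = atanh(0.286) = 0.294204; difference d = -0.594955
Var(d) = 1/171 + 1/16 = 0.0058480 + 0.0625000 = 0.0683480
z = d/√Var(d) = -0.594955 / √0.0683480 = -0.594955 / 0.261435 = -2.276

-2.276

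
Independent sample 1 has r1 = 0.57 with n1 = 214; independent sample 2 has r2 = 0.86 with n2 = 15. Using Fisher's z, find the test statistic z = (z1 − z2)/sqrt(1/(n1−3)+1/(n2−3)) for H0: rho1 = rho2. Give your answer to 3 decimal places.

z1 = atanh(0.57) = 0.647523,  z2 = atanh(0.86) = 1.293345
SE = √(1/(n1−3) + 1/(n2−3)) = √(1/211 + 1/12) = √(0.0047393 + 0.0833333) = √0.0880726 = 0.296770
z = (z1 − z2)/SE = (0.647523 − 1.293345) / 0.296770 = -0.645822 / 0.296770 = -2.176

-2.176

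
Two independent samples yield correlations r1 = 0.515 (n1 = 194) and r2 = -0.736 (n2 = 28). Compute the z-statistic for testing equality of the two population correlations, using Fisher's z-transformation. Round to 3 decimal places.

7.105

Fisher z-transforms: z1 = atanh(0.515) = 0.569511, z2 = atanh(-0.736) = -0.941695; difference d = 1.511206
Var(d) = 1/191 + 1/25 = 0.0052356 + 0.0400000 = 0.0452356
z = d/√Var(d) = 1.511206 / √0.0452356 = 1.511206 / 0.212687 = 7.105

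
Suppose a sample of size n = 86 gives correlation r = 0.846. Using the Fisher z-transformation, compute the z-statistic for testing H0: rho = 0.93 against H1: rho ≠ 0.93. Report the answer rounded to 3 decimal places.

-3.794

Fisher z: atanh(0.846) = 1.241912, atanh(0.93) = 1.658390
z = (z_r − z_0)·√(n−3) = (1.241912 − 1.658390)·√83 = -0.416478 · 9.110434 = -3.794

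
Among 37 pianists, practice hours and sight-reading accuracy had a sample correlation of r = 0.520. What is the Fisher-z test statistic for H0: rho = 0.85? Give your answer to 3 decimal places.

z_r = atanh(0.520) = 0.576340,  z_0 = atanh(0.85) = 1.256153
SE = 1/√(n−3) = 1/√34 = 0.171499
z = (z_r − z_0)/SE = (0.576340 − 1.256153) / 0.171499 = -0.679813 / 0.171499 = -3.964

-3.964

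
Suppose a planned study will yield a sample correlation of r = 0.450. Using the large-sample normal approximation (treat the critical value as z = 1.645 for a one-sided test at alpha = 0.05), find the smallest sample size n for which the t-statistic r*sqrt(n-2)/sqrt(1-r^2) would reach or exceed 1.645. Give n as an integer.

Need r·√(n−2)/√(1−r²) ≥ 1.645
√(n−2) ≥ 1.645·√(1−0.202500) / 0.450 = 1.645·0.893029 / 0.450 = 3.2645
n−2 ≥ 10.6570  ⇒  n ≥ 12.6570
Smallest integer n = 13

13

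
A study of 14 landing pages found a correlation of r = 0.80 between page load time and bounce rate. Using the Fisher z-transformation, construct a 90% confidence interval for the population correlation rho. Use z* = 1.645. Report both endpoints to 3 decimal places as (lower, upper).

(0.539, 0.921)

Fisher z: z_r = atanh(r) = ½·ln((1+0.80)/(1−0.80)) = 1.098612
SE(z) = 1/√(n−3) = 1/√11 = 0.301511
90% ⇒ z* = 1.645; margin = 1.645·0.301511 = 0.495986
CI on z-scale: (0.602626, 1.594598)
Back-transform: tanh(0.602626) = 0.538916, tanh(1.594598) = 0.920851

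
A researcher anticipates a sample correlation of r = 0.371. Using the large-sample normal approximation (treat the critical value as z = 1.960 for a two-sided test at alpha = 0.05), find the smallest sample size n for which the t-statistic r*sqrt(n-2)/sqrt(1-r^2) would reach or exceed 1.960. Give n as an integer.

Need r·√(n−2)/√(1−r²) ≥ 1.960
√(n−2) ≥ 1.960·√(1−0.137641) / 0.371 = 1.960·0.928633 / 0.371 = 4.9060
n−2 ≥ 24.0688  ⇒  n ≥ 26.0688
Smallest integer n = 27

27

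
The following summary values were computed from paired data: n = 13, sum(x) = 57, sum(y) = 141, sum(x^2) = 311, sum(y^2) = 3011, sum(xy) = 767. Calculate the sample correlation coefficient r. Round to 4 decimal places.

Numerator: nΣxy − (Σx)(Σy) = 13·767 − (57)(141) = 1934
Denominator: √[(nΣx²−(Σx)²)(nΣy²−(Σy)²)]
  nΣx²−(Σx)² = 13·311 − 3249 = 794;  nΣy²−(Σy)² = 13·3011 − 19881 = 19262
  √(794·19262) = √15294028 = 3910.7580
r = 1934 / 3910.7580 = 0.4945

0.4945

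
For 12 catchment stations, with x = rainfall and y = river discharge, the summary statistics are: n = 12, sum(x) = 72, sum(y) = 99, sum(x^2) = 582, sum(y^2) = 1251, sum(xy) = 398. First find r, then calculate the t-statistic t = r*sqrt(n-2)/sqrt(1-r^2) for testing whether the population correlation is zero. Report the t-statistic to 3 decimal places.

Numerator: nΣxy − (Σx)(Σy) = 12·398 − (72)(99) = -2352
Denominator: √[(nΣx²−(Σx)²)(nΣy²−(Σy)²)]
  nΣx²−(Σx)² = 12·582 − 5184 = 1800;  nΣy²−(Σy)² = 12·1251 − 9801 = 5211
  √(1800·5211) = √9379800 = 3062.6459
r = -2352 / 3062.6459 = -0.7680
t = r·√(n−2)/√(1−r²) = -0.7680·√10 / √(1−0.589824) = -2.428629 / 0.640450 = -3.792

-3.792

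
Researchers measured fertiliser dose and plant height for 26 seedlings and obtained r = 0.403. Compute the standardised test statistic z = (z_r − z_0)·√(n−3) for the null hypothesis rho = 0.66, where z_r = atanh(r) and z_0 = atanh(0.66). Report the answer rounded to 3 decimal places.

-1.753

Fisher z: atanh(0.403) = 0.427225, atanh(0.66) = 0.792814
z = (z_r − z_0)·√(n−3) = (0.427225 − 0.792814)·√23 = -0.365589 · 4.795832 = -1.753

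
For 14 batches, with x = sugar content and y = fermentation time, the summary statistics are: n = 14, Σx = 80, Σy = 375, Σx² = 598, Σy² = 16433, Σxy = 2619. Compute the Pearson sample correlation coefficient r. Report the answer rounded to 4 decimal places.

0.5019

S_xy = nΣxy − ΣxΣy = 14·2619 − 80·375 = 36666 − 30000 = 6666
S_xx = nΣx² − (Σx)² = 14·598 − 80² = 8372 − 6400 = 1972
S_yy = nΣy² − (Σy)² = 14·16433 − 375² = 230062 − 140625 = 89437
r = S_xy / √(S_xx·S_yy) = 6666 / √(1972·89437) = 6666 / √176369764 = 6666 / 13280.4279 = 0.5019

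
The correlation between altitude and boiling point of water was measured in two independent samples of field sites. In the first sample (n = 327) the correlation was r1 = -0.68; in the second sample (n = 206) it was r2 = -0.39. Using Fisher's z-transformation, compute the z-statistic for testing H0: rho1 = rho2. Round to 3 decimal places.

-4.662

Fisher z-transforms: z1 = atanh(-0.68) = -0.829114, z2 = atanh(-0.39) = -0.411800; difference d = -0.417314
Var(d) = 1/324 + 1/203 = 0.0030864 + 0.0049261 = 0.0080125
z = d/√Var(d) = -0.417314 / √0.0080125 = -0.417314 / 0.089513 = -4.662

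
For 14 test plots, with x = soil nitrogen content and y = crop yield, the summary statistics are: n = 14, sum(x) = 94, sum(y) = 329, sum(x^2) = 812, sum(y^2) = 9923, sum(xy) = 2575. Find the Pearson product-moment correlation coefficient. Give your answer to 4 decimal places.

0.5814

S_xy = nΣxy − ΣxΣy = 14·2575 − 94·329 = 36050 − 30926 = 5124
S_xx = nΣx² − (Σx)² = 14·812 − 94² = 11368 − 8836 = 2532
S_yy = nΣy² − (Σy)² = 14·9923 − 329² = 138922 − 108241 = 30681
r = S_xy / √(S_xx·S_yy) = 5124 / √(2532·30681) = 5124 / √77684292 = 5124 / 8813.8693 = 0.5814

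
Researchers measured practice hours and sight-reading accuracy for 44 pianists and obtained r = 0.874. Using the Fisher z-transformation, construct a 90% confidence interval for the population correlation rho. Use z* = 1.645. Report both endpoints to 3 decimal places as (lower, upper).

(0.798, 0.923)

Fisher z: z_r = atanh(r) = ½·ln((1+0.874)/(1−0.874)) = 1.349774
SE(z) = 1/√(n−3) = 1/√41 = 0.156174
90% ⇒ z* = 1.645; margin = 1.645·0.156174 = 0.256906
CI on z-scale: (1.092868, 1.606680)
Back-transform: tanh(1.092868) = 0.797923, tanh(1.606680) = 0.922668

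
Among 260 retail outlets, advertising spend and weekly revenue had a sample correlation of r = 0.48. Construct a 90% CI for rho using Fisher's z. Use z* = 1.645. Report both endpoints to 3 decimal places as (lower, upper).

(0.397, 0.555)

Fisher z: z_r = atanh(r) = ½·ln((1+0.48)/(1−0.48)) = 0.522984
SE(z) = 1/√(n−3) = 1/√257 = 0.062378
90% ⇒ z* = 1.645; margin = 1.645·0.062378 = 0.102612
CI on z-scale: (0.420372, 0.625596)
Back-transform: tanh(0.420372) = 0.397244, tanh(0.625596) = 0.555012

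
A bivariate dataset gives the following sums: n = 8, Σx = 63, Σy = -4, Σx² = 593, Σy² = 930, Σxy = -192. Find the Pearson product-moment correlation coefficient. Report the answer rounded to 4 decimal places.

-0.5353

Numerator: nΣxy − (Σx)(Σy) = 8·(-192) − (63)(-4) = -1284
Denominator: √[(nΣx²−(Σx)²)(nΣy²−(Σy)²)]
  nΣx²−(Σx)² = 8·593 − 3969 = 775;  nΣy²−(Σy)² = 8·930 − 16 = 7424
  √(775·7424) = √5753600 = 2398.6663
r = -1284 / 2398.6663 = -0.5353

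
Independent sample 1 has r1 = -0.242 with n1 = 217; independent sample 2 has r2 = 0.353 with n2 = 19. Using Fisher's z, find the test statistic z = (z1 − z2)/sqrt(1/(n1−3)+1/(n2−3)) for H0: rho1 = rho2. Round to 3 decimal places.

Fisher z-transforms: z1 = atanh(-0.242) = -0.246897, z2 = atanh(0.353) = 0.368867; difference d = -0.615764
Var(d) = 1/214 + 1/16 = 0.0046729 + 0.0625000 = 0.0671729
z = d/√Var(d) = -0.615764 / √0.0671729 = -0.615764 / 0.259177 = -2.376

-2.376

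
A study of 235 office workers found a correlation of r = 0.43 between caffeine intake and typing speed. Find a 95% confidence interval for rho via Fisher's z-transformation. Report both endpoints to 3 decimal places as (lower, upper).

z_r = atanh(0.43) = 0.459897;  SE = 1/√(n−3) = 1/√232 = 0.065653
z-limits: 0.459897 ± 1.960·0.065653 = 0.459897 ± 0.128680 = [0.331217, 0.588577]
ρ-limits: (tanh 0.331217, tanh 0.588577) = (0.320, 0.529)

(0.320, 0.529)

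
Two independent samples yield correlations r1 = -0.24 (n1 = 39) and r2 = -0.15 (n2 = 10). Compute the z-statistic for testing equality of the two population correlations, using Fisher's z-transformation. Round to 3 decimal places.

Fisher z-transforms: z1 = atanh(-0.24) = -0.244774, z2 = atanh(-0.15) = -0.151140; difference d = -0.093634
Var(d) = 1/36 + 1/7 = 0.0277778 + 0.1428571 = 0.1706349
z = d/√Var(d) = -0.093634 / √0.1706349 = -0.093634 / 0.413080 = -0.227

-0.227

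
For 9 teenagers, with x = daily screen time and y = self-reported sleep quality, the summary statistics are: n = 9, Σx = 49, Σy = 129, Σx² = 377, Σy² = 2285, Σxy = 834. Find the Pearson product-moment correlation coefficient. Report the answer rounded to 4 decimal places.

0.6006

Numerator: nΣxy − (Σx)(Σy) = 9·834 − (49)(129) = 1185
Denominator: √[(nΣx²−(Σx)²)(nΣy²−(Σy)²)]
  nΣx²−(Σx)² = 9·377 − 2401 = 992;  nΣy²−(Σy)² = 9·2285 − 16641 = 3924
  √(992·3924) = √3892608 = 1972.9693
r = 1185 / 1972.9693 = 0.6006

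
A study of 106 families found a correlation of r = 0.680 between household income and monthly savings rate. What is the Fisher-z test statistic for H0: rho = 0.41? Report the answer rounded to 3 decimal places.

Fisher z: atanh(0.680) = 0.829114, atanh(0.41) = 0.435611
z = (z_r − z_0)·√(n−3) = (0.829114 − 0.435611)·√103 = 0.393503 · 10.148892 = 3.994

3.994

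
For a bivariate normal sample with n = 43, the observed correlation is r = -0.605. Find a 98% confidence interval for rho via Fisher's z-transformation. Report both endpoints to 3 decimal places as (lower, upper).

Fisher z: z_r = atanh(r) = ½·ln((1+(-0.605))/(1−(-0.605))) = -0.700997
SE(z) = 1/√(n−3) = 1/√40 = 0.158114
98% ⇒ z* = 2.326; margin = 2.326·0.158114 = 0.367773
CI on z-scale: (-1.068770, -0.333224)
Back-transform: tanh(-1.068770) = -0.788997, tanh(-0.333224) = -0.321415

(-0.789, -0.321)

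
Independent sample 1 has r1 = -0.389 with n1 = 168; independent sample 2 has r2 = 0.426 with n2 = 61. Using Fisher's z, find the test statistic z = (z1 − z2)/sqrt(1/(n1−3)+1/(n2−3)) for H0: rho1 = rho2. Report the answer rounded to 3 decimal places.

-5.671

z1 = atanh(-0.389) = -0.410621,  z2 = atanh(0.426) = 0.455000
SE = √(1/(n1−3) + 1/(n2−3)) = √(1/165 + 1/58) = √(0.0060606 + 0.0172414) = √0.0233020 = 0.152650
z = (z1 − z2)/SE = (-0.410621 − 0.455000) / 0.152650 = -0.865621 / 0.152650 = -5.671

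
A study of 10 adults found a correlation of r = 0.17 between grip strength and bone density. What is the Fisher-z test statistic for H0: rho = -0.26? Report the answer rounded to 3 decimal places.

1.158

z_r = atanh(0.17) = 0.171667,  z_0 = atanh(-0.26) = -0.266108
SE = 1/√(n−3) = 1/√7 = 0.377964
z = (z_r − z_0)/SE = (0.171667 − (-0.266108)) / 0.377964 = 0.437775 / 0.377964 = 1.158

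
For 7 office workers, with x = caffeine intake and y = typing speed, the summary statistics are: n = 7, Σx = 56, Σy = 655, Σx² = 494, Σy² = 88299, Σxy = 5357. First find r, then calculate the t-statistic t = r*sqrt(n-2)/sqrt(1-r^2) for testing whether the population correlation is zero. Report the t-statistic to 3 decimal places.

0.236

Numerator: nΣxy − (Σx)(Σy) = 7·5357 − (56)(655) = 819
Denominator: √[(nΣx²−(Σx)²)(nΣy²−(Σy)²)]
  nΣx²−(Σx)² = 7·494 − 3136 = 322;  nΣy²−(Σy)² = 7·88299 − 429025 = 189068
  √(322·189068) = √60879896 = 7802.5570
r = 819 / 7802.5570 = 0.1050
t = r·√(n−2)/√(1−r²) = 0.1050·√5 / √(1−0.011025) = 0.234787 / 0.994472 = 0.236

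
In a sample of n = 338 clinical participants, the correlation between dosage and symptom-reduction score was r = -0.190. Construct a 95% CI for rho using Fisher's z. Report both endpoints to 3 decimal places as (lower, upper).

(-0.291, -0.085)

z_r = atanh(-0.190) = -0.192337;  SE = 1/√(n−3) = 1/√335 = 0.054636
z-limits: -0.192337 ± 1.960·0.054636 = -0.192337 ± 0.107087 = [-0.299424, -0.085250]
ρ-limits: (tanh -0.299424, tanh -0.085250) = (-0.291, -0.085)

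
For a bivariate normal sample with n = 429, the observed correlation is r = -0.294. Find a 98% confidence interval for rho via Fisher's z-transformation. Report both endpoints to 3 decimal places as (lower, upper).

z_r = atanh(-0.294) = -0.302939;  SE = 1/√(n−3) = 1/√426 = 0.048450
z-limits: -0.302939 ± 2.326·0.048450 = -0.302939 ± 0.112695 = [-0.415634, -0.190244]
ρ-limits: (tanh -0.415634, tanh -0.190244) = (-0.393, -0.188)

(-0.393, -0.188)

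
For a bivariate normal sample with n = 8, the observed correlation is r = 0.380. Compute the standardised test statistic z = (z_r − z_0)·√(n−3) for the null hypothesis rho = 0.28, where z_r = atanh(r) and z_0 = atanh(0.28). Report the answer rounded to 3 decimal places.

Fisher z: atanh(0.380) = 0.400060, atanh(0.28) = 0.287682
z = (z_r − z_0)·√(n−3) = (0.400060 − 0.287682)·√5 = 0.112378 · 2.236068 = 0.251

0.251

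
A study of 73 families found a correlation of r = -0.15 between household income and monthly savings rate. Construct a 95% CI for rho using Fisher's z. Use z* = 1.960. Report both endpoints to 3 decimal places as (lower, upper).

(-0.367, 0.083)

Fisher z: z_r = atanh(r) = ½·ln((1+(-0.15))/(1−(-0.15))) = -0.151140
SE(z) = 1/√(n−3) = 1/√70 = 0.119523
95% ⇒ z* = 1.960; margin = 1.960·0.119523 = 0.234265
CI on z-scale: (-0.385405, 0.083125)
Back-transform: tanh(-0.385405) = -0.367392, tanh(0.083125) = 0.082934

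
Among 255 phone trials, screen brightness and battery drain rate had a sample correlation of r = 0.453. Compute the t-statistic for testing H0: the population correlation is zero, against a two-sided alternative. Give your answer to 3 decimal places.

8.082

t = r·√(n−2) / √(1−r²) with r = 0.453, n = 255
  = 0.453·√253 / √(1 − 0.205209)
  = 0.453·15.905974 / 0.891511
  = 7.205406 / 0.891511 = 8.082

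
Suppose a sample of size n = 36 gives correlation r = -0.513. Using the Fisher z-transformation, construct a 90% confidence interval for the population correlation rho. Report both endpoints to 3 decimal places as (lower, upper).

z_r = atanh(-0.513) = -0.566793;  SE = 1/√(n−3) = 1/√33 = 0.174078
z-limits: -0.566793 ± 1.645·0.174078 = -0.566793 ± 0.286358 = [-0.853151, -0.280435]
ρ-limits: (tanh -0.853151, tanh -0.280435) = (-0.693, -0.273)

(-0.693, -0.273)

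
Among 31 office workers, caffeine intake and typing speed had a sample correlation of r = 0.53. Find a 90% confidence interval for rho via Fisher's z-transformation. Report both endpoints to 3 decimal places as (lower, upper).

(0.272, 0.717)

z_r = atanh(0.53) = 0.590145;  SE = 1/√(n−3) = 1/√28 = 0.188982
z-limits: 0.590145 ± 1.645·0.188982 = 0.590145 ± 0.310875 = [0.279270, 0.901020]
ρ-limits: (tanh 0.279270, tanh 0.901020) = (0.272, 0.717)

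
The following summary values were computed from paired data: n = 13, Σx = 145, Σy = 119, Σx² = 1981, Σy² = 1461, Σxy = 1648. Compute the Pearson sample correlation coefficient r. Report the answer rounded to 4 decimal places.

0.8722

Numerator: nΣxy − (Σx)(Σy) = 13·1648 − (145)(119) = 4169
Denominator: √[(nΣx²−(Σx)²)(nΣy²−(Σy)²)]
  nΣx²−(Σx)² = 13·1981 − 21025 = 4728;  nΣy²−(Σy)² = 13·1461 − 14161 = 4832
  √(4728·4832) = √22845696 = 4779.7171
r = 4169 / 4779.7171 = 0.8722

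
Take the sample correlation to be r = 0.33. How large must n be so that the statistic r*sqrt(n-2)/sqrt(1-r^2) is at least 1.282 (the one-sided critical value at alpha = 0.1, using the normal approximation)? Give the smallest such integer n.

16

r√(n−2)/√(1−r²) ≥ 1.282  ⇔  n−2 ≥ (1.282)²·(1−r²)/r²
(1−r²)/r² = (1−0.1089)/0.1089 = 8.1827
n ≥ 2 + 1.643524·8.1827 = 2 + 13.4485 = 15.4485
⌈15.4485⌉ = 16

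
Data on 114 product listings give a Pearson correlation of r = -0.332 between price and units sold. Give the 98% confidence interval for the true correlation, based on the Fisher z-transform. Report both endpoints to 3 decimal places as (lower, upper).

Fisher z: z_r = atanh(r) = ½·ln((1+(-0.332))/(1−(-0.332))) = -0.345074
SE(z) = 1/√(n−3) = 1/√111 = 0.094916
98% ⇒ z* = 2.326; margin = 2.326·0.094916 = 0.220775
CI on z-scale: (-0.565849, -0.124299)
Back-transform: tanh(-0.565849) = -0.512304, tanh(-0.124299) = -0.123663

(-0.512, -0.124)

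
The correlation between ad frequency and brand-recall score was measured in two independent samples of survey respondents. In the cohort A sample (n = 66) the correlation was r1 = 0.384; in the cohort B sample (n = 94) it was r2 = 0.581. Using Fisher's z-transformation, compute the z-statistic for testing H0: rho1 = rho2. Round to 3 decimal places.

-1.582

Fisher z-transforms: z1 = atanh(0.384) = 0.404743, z2 = atanh(0.581) = 0.663971; difference d = -0.259228
Var(d) = 1/63 + 1/91 = 0.0158730 + 0.0109890 = 0.0268620
z = d/√Var(d) = -0.259228 / √0.0268620 = -0.259228 / 0.163896 = -1.582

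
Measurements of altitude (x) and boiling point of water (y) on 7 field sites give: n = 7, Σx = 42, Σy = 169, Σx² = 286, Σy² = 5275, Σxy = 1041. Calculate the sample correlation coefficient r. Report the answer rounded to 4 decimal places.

0.1340

S_xy = nΣxy − ΣxΣy = 7·1041 − 42·169 = 7287 − 7098 = 189
S_xx = nΣx² − (Σx)² = 7·286 − 42² = 2002 − 1764 = 238
S_yy = nΣy² − (Σy)² = 7·5275 − 169² = 36925 − 28561 = 8364
r = S_xy / √(S_xx·S_yy) = 189 / √(238·8364) = 189 / √1990632 = 189 / 1410.8976 = 0.1340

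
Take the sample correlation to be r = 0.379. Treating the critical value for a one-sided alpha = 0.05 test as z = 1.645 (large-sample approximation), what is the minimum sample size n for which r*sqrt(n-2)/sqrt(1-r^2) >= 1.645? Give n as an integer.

19

r√(n−2)/√(1−r²) ≥ 1.645  ⇔  n−2 ≥ (1.645)²·(1−r²)/r²
(1−r²)/r² = (1−0.143641)/0.143641 = 5.9618
n ≥ 2 + 2.706025·5.9618 = 2 + 16.1328 = 18.1328
⌈18.1328⌉ = 19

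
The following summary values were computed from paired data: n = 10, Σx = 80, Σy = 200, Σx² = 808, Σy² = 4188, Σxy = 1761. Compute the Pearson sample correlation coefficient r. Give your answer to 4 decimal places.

S_xy = nΣxy − ΣxΣy = 10·1761 − 80·200 = 17610 − 16000 = 1610
S_xx = nΣx² − (Σx)² = 10·808 − 80² = 8080 − 6400 = 1680
S_yy = nΣy² − (Σy)² = 10·4188 − 200² = 41880 − 40000 = 1880
r = S_xy / √(S_xx·S_yy) = 1610 / √(1680·1880) = 1610 / √3158400 = 1610 / 1777.1888 = 0.9059

0.9059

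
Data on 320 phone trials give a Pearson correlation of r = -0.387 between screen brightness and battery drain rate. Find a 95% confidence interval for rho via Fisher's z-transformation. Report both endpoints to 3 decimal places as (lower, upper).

Fisher z: z_r = atanh(r) = ½·ln((1+(-0.387))/(1−(-0.387))) = -0.408267
SE(z) = 1/√(n−3) = 1/√317 = 0.056166
95% ⇒ z* = 1.960; margin = 1.960·0.056166 = 0.110085
CI on z-scale: (-0.518352, -0.298182)
Back-transform: tanh(-0.518352) = -0.476427, tanh(-0.298182) = -0.289648

(-0.476, -0.290)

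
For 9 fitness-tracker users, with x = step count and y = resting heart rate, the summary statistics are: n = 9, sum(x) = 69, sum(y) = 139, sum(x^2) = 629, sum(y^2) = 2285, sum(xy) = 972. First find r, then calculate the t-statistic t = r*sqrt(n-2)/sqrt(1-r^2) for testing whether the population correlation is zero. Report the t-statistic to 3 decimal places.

-3.488

Numerator: nΣxy − (Σx)(Σy) = 9·972 − (69)(139) = -843
Denominator: √[(nΣx²−(Σx)²)(nΣy²−(Σy)²)]
  nΣx²−(Σx)² = 9·629 − 4761 = 900;  nΣy²−(Σy)² = 9·2285 − 19321 = 1244
  √(900·1244) = √1119600 = 1058.1115
r = -843 / 1058.1115 = -0.7967
t = r·√(n−2)/√(1−r²) = -0.7967·√7 / √(1−0.634731) = -2.107870 / 0.604375 = -3.488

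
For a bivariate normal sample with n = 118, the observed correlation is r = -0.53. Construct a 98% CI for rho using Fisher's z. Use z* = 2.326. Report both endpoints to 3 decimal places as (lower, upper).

Fisher z: z_r = atanh(r) = ½·ln((1+(-0.53))/(1−(-0.53))) = -0.590145
SE(z) = 1/√(n−3) = 1/√115 = 0.093250
98% ⇒ z* = 2.326; margin = 2.326·0.093250 = 0.216899
CI on z-scale: (-0.807044, -0.373246)
Back-transform: tanh(-0.807044) = -0.667956, tanh(-0.373246) = -0.356828

(-0.668, -0.357)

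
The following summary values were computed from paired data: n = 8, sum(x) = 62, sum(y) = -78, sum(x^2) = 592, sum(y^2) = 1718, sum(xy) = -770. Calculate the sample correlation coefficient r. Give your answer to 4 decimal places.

-0.5065

Numerator: nΣxy − (Σx)(Σy) = 8·(-770) − (62)(-78) = -1324
Denominator: √[(nΣx²−(Σx)²)(nΣy²−(Σy)²)]
  nΣx²−(Σx)² = 8·592 − 3844 = 892;  nΣy²−(Σy)² = 8·1718 − 6084 = 7660
  √(892·7660) = √6832720 = 2613.9472
r = -1324 / 2613.9472 = -0.5065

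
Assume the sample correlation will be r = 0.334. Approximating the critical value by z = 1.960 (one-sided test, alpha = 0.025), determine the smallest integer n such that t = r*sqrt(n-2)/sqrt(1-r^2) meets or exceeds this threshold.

33

Need r·√(n−2)/√(1−r²) ≥ 1.960
√(n−2) ≥ 1.960·√(1−0.111556) / 0.334 = 1.960·0.942573 / 0.334 = 5.5313
n−2 ≥ 30.5953  ⇒  n ≥ 32.5953
Smallest integer n = 33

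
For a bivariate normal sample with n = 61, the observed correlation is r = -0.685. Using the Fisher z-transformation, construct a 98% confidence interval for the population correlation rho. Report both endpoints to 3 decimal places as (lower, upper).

z_r = atanh(-0.685) = -0.838474;  SE = 1/√(n−3) = 1/√58 = 0.131306
z-limits: -0.838474 ± 2.326·0.131306 = -0.838474 ± 0.305418 = [-1.143892, -0.533056]
ρ-limits: (tanh -1.143892, tanh -0.533056) = (-0.816, -0.488)

(-0.816, -0.488)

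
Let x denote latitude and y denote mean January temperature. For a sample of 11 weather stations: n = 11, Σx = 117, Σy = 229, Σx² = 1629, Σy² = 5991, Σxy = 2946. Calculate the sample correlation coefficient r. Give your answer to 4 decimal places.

0.7439

S_xy = nΣxy − ΣxΣy = 11·2946 − 117·229 = 32406 − 26793 = 5613
S_xx = nΣx² − (Σx)² = 11·1629 − 117² = 17919 − 13689 = 4230
S_yy = nΣy² − (Σy)² = 11·5991 − 229² = 65901 − 52441 = 13460
r = S_xy / √(S_xx·S_yy) = 5613 / √(4230·13460) = 5613 / √56935800 = 5613 / 7545.5815 = 0.7439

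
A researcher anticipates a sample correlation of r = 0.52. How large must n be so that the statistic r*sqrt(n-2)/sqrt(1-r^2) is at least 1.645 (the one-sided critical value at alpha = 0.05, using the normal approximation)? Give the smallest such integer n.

10

r√(n−2)/√(1−r²) ≥ 1.645  ⇔  n−2 ≥ (1.645)²·(1−r²)/r²
(1−r²)/r² = (1−0.2704)/0.2704 = 2.6982
n ≥ 2 + 2.706025·2.6982 = 2 + 7.3014 = 9.3014
⌈9.3014⌉ = 10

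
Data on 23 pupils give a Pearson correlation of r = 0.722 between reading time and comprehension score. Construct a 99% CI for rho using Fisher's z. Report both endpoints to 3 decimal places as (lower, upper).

z_r = atanh(0.722) = 0.911810;  SE = 1/√(n−3) = 1/√20 = 0.223607
z-limits: 0.911810 ± 2.576·0.223607 = 0.911810 ± 0.576012 = [0.335798, 1.487822]
ρ-limits: (tanh 0.335798, tanh 1.487822) = (0.324, 0.903)

(0.324, 0.903)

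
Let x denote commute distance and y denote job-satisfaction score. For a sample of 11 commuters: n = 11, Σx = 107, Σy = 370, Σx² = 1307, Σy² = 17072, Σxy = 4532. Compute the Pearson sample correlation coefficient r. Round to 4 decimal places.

S_xy = nΣxy − ΣxΣy = 11·4532 − 107·370 = 49852 − 39590 = 10262
S_xx = nΣx² − (Σx)² = 11·1307 − 107² = 14377 − 11449 = 2928
S_yy = nΣy² − (Σy)² = 11·17072 − 370² = 187792 − 136900 = 50892
r = S_xy / √(S_xx·S_yy) = 10262 / √(2928·50892) = 10262 / √149011776 = 10262 / 12207.0380 = 0.8407

0.8407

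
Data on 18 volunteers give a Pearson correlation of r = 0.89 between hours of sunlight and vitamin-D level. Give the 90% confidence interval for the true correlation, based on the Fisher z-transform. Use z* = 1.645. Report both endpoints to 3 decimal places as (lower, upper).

(0.760, 0.951)

z_r = atanh(0.89) = 1.421926;  SE = 1/√(n−3) = 1/√15 = 0.258199
z-limits: 1.421926 ± 1.645·0.258199 = 1.421926 ± 0.424737 = [0.997189, 1.846663]
ρ-limits: (tanh 0.997189, tanh 1.846663) = (0.760, 0.951)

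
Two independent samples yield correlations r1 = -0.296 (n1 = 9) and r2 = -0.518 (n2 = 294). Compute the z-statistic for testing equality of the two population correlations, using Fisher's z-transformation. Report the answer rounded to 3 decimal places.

Fisher z-transforms: z1 = atanh(-0.296) = -0.305130, z2 = atanh(-0.518) = -0.573602; difference d = 0.268472
Var(d) = 1/6 + 1/291 = 0.1666667 + 0.0034364 = 0.1701031
z = d/√Var(d) = 0.268472 / √0.1701031 = 0.268472 / 0.412436 = 0.651

0.651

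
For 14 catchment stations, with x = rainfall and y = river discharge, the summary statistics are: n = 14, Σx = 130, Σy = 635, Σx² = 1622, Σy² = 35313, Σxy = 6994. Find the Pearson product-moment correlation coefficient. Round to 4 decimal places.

0.6678

S_xy = nΣxy − ΣxΣy = 14·6994 − 130·635 = 97916 − 82550 = 15366
S_xx = nΣx² − (Σx)² = 14·1622 − 130² = 22708 − 16900 = 5808
S_yy = nΣy² − (Σy)² = 14·35313 − 635² = 494382 − 403225 = 91157
r = S_xy / √(S_xx·S_yy) = 15366 / √(5808·91157) = 15366 / √529439856 = 15366 / 23009.5601 = 0.6678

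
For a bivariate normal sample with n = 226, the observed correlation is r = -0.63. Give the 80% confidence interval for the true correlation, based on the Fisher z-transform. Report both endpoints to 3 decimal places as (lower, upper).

(-0.679, -0.575)

Fisher z: z_r = atanh(r) = ½·ln((1+(-0.63))/(1−(-0.63))) = -0.741416
SE(z) = 1/√(n−3) = 1/√223 = 0.066965
80% ⇒ z* = 1.282; margin = 1.282·0.066965 = 0.085849
CI on z-scale: (-0.827265, -0.655567)
Back-transform: tanh(-0.827265) = -0.679005, tanh(-0.655567) = -0.575406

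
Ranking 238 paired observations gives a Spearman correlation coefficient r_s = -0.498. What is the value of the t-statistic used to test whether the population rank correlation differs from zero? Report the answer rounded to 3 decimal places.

t = r_s·√(n−2) / √(1−r_s²) with r_s = -0.498, n = 238
  = -0.498·√236 / √(1 − 0.248004)
  = -0.498·15.362291 / 0.867177
  = -7.650421 / 0.867177 = -8.822

-8.822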